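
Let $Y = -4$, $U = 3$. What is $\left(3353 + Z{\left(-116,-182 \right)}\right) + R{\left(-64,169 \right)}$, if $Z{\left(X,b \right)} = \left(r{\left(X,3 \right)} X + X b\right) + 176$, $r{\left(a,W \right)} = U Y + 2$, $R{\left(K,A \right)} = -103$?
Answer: $25698$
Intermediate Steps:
$r{\left(a,W \right)} = -10$ ($r{\left(a,W \right)} = 3 \left(-4\right) + 2 = -12 + 2 = -10$)
$Z{\left(X,b \right)} = 176 - 10 X + X b$ ($Z{\left(X,b \right)} = \left(- 10 X + X b\right) + 176 = 176 - 10 X + X b$)
$\left(3353 + Z{\left(-116,-182 \right)}\right) + R{\left(-64,169 \right)} = \left(3353 - -22448\right) - 103 = \left(3353 + \left(176 + 1160 + 21112\right)\right) - 103 = \left(3353 + 22448\right) - 103 = 25801 - 103 = 25698$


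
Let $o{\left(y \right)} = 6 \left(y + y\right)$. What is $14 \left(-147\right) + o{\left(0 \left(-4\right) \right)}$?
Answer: $-2058$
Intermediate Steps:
$o{\left(y \right)} = 12 y$ ($o{\left(y \right)} = 6 \cdot 2 y = 12 y$)
$14 \left(-147\right) + o{\left(0 \left(-4\right) \right)} = 14 \left(-147\right) + 12 \cdot 0 \left(-4\right) = -2058 + 12 \cdot 0 = -2058 + 0 = -2058$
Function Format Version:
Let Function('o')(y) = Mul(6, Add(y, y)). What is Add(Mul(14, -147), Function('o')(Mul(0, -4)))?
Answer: -2058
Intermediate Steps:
Function('o')(y) = Mul(12, y) (Function('o')(y) = Mul(6, Mul(2, y)) = Mul(12, y))
Add(Mul(14, -147), Function('o')(Mul(0, -4))) = Add(Mul(14, -147), Mul(12, Mul(0, -4))) = Add(-2058, Mul(12, 0)) = Add(-2058, 0) = -2058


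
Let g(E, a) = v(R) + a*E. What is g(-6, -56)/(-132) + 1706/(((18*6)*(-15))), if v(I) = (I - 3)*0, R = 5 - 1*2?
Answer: -32063/8910 ≈ -3.5985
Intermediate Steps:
R = 3 (R = 5 - 2 = 3)
v(I) = 0 (v(I) = (-3 + I)*0 = 0)
g(E, a) = E*a (g(E, a) = 0 + a*E = 0 + E*a = E*a)
g(-6, -56)/(-132) + 1706/(((18*6)*(-15))) = -6*(-56)/(-132) + 1706/(((18*6)*(-15))) = 336*(-1/132) + 1706/((108*(-15))) = -28/11 + 1706/(-1620) = -28/11 + 1706*(-1/1620) = -28/11 - 853/810 = -32063/8910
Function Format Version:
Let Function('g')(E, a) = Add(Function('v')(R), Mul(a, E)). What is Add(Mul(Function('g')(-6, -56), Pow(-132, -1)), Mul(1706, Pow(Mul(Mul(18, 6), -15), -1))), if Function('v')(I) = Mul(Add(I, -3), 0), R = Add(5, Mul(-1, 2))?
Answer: Rational(-32063, 8910) ≈ -3.5985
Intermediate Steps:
R = 3 (R = Add(5, -2) = 3)
Function('v')(I) = 0 (Function('v')(I) = Mul(Add(-3, I), 0) = 0)
Function('g')(E, a) = Mul(E, a) (Function('g')(E, a) = Add(0, Mul(a, E)) = Add(0, Mul(E, a)) = Mul(E, a))
Add(Mul(Function('g')(-6, -56), Pow(-132, -1)), Mul(1706, Pow(Mul(Mul(18, 6), -15), -1))) = Add(Mul(Mul(-6, -56), Pow(-132, -1)), Mul(1706, Pow(Mul(Mul(18, 6), -15), -1))) = Add(Mul(336, Rational(-1, 132)), Mul(1706, Pow(Mul(108, -15), -1))) = Add(Rational(-28, 11), Mul(1706, Pow(-1620, -1))) = Add(Rational(-28, 11), Mul(1706, Rational(-1, 1620))) = Add(Rational(-28, 11), Rational(-853, 810)) = Rational(-32063, 8910)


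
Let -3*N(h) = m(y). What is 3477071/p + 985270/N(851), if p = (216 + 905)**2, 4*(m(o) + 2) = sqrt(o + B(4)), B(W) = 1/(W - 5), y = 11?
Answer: 19810122142759/11309769 + 1970540*sqrt(10)/9 ≈ 2.4440e+6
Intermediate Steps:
B(W) = 1/(-5 + W)
m(o) = -2 + sqrt(-1 + o)/4 (m(o) = -2 + sqrt(o + 1/(-5 + 4))/4 = -2 + sqrt(o + 1/(-1))/4 = -2 + sqrt(o - 1)/4 = -2 + sqrt(-1 + o)/4)
N(h) = 2/3 - sqrt(10)/12 (N(h) = -(-2 + sqrt(-1 + 11)/4)/3 = -(-2 + sqrt(10)/4)/3 = 2/3 - sqrt(10)/12)
p = 1256641 (p = 1121**2 = 1256641)
3477071/p + 985270/N(851) = 3477071/1256641 + 985270/(2/3 - sqrt(10)/12)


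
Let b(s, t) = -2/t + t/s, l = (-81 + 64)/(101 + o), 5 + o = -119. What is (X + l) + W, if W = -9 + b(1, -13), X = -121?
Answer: -42490/299 ≈ -142.11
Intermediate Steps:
o = -124 (o = -5 - 119 = -124)
l = 17/23 (l = (-81 + 64)/(101 - 124) = -17/(-23) = -17*(-1/23) = 17/23 ≈ 0.73913)
W = -284/13 (W = -9 + (-2/(-13) - 13/1) = -9 + (-2*(-1/13) - 13*1) = -9 + (2/13 - 13) = -9 - 167/13 = -284/13 ≈ -21.846)
(X + l) + W = (-121 + 17/23) - 284/13 = -2766/23 - 284/13 = -42490/299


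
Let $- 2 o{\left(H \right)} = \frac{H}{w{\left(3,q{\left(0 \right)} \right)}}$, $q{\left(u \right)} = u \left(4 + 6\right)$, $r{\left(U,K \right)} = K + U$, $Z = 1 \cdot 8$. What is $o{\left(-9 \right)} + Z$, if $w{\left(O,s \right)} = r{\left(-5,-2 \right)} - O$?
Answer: $\frac{151}{20} \approx 7.55$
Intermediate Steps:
$Z = 8$
$q{\left(u \right)} = 10 u$ ($q{\left(u \right)} = u 10 = 10 u$)
$w{\left(O,s \right)} = -7 - O$ ($w{\left(O,s \right)} = \left(-2 - 5\right) - O = -7 - O$)
$o{\left(H \right)} = \frac{H}{20}$ ($o{\left(H \right)} = - \frac{H \frac{1}{-7 - 3}}{2} = - \frac{H \frac{1}{-10}}{2} = - \frac{H \left(- \frac{1}{10}\right)}{2} = - \frac{\left(- \frac{1}{10}\right) H}{2} = \frac{H}{20}$)
$o{\left(-9 \right)} + Z = \frac{1}{20} \left(-9\right) + 8 = - \frac{9}{20} + 8 = \frac{151}{20}$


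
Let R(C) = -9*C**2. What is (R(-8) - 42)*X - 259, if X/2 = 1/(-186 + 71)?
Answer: -28549/115 ≈ -248.25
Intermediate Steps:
X = -2/115 (X = 2/(-186 + 71) = 2/(-115) = 2*(-1/115) = -2/115 ≈ -0.017391)
(R(-8) - 42)*X - 259 = (-9*(-8)**2 - 42)*(-2/115) - 259 = (-9*64 - 42)*(-2/115) - 259 = (-576 - 42)*(-2/115) - 259 = -618*(-2/115) - 259 = 1236/115 - 259 = -28549/115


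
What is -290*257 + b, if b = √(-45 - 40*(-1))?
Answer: -74530 + I*√5 ≈ -74530.0 + 2.2361*I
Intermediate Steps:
b = I*√5 (b = √(-45 + 40) = √(-5) = I*√5 ≈ 2.2361*I)
-290*257 + b = -290*257 + I*√5 = -74530 + I*√5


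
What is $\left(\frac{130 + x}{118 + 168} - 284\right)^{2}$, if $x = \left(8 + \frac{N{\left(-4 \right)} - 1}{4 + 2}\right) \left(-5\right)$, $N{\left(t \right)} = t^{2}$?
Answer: $\frac{26339017849}{327184} \approx 80502.0$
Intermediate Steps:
$x = - \frac{105}{2}$ ($x = \left(8 + \frac{\left(-4\right)^{2} - 1}{4 + 2}\right) \left(-5\right) = \left(8 + \frac{16 - 1}{6}\right) \left(-5\right) = \left(8 + 15 \cdot \frac{1}{6}\right) \left(-5\right) = \left(8 + \frac{5}{2}\right) \left(-5\right) = \frac{21}{2} \left(-5\right) = - \frac{105}{2} \approx -52.5$)
$\left(\frac{130 + x}{118 + 168} - 284\right)^{2} = \left(\frac{130 - \frac{105}{2}}{118 + 168} - 284\right)^{2} = \left(\frac{155}{2 \cdot 286} - 284\right)^{2} = \left(\frac{155}{2} \cdot \frac{1}{286} - 284\right)^{2} = \left(\frac{155}{572} - 284\right)^{2} = \left(- \frac{162293}{572}\right)^{2} = \frac{26339017849}{327184}$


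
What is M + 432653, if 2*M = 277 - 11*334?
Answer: 861909/2 ≈ 4.3095e+5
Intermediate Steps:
M = -3397/2 (M = (277 - 11*334)/2 = (277 - 3674)/2 = (½)*(-3397) = -3397/2 ≈ -1698.5)
M + 432653 = -3397/2 + 432653 = 861909/2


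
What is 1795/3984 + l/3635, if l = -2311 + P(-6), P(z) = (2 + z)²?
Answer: -523691/2896368 ≈ -0.18081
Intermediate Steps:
l = -2295 (l = -2311 + (2 - 6)² = -2311 + (-4)² = -2311 + 16 = -2295)
1795/3984 + l/3635 = 1795/3984 - 2295/3635 = 1795*(1/3984) - 2295*1/3635 = 1795/3984 - 459/727 = -523691/2896368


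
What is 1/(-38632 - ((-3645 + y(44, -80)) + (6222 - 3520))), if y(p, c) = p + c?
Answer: -1/37653 ≈ -2.6558e-5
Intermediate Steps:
y(p, c) = c + p
1/(-38632 - ((-3645 + y(44, -80)) + (6222 - 3520))) = 1/(-38632 - ((-3645 + (-80 + 44)) + (6222 - 3520))) = 1/(-38632 - ((-3645 - 36) + 2702)) = 1/(-38632 - (-3681 + 2702)) = 1/(-38632 - 1*(-979)) = 1/(-38632 + 979) = 1/(-37653) = -1/37653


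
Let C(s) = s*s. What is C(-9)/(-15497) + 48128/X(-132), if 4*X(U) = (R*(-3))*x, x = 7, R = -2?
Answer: 1491677531/325437 ≈ 4583.6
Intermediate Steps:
C(s) = s²
X(U) = 21/2 (X(U) = (-2*(-3)*7)/4 = (6*7)/4 = (¼)*42 = 21/2)
C(-9)/(-15497) + 48128/X(-132) = (-9)²/(-15497) + 48128/(21/2) = 81*(-1/15497) + 48128*(2/21) = -81/15497 + 96256/21 = 1491677531/325437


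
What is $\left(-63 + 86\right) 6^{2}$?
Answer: $828$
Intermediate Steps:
$\left(-63 + 86\right) 6^{2} = 23 \cdot 36 = 828$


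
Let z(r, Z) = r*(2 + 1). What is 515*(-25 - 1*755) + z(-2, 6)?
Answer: -401706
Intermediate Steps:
z(r, Z) = 3*r (z(r, Z) = r*3 = 3*r)
515*(-25 - 1*755) + z(-2, 6) = 515*(-25 - 1*755) + 3*(-2) = 515*(-25 - 755) - 6 = 515*(-780) - 6 = -401700 - 6 = -401706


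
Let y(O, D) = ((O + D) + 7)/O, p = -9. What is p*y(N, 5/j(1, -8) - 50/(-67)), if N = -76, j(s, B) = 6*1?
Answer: -81309/10184 ≈ -7.9840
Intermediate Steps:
j(s, B) = 6
y(O, D) = (7 + D + O)/O (y(O, D) = ((D + O) + 7)/O = (7 + D + O)/O)
p*y(N, 5/j(1, -8) - 50/(-67)) = -9*(7 + (5/6 - 50/(-67)) - 76)/(-76) = -(-9)*(7 + (5*(1/6) - 50*(-1/67)) - 76)/76 = -(-9)*(7 + (5/6 + 50/67) - 76)/76 = -(-9)*(7 + 635/402 - 76)/76 = -(-9)*(-27103)/(76*402) = -9*27103/30552 = -81309/10184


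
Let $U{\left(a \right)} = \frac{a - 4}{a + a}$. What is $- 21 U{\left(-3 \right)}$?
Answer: $- \frac{49}{2} \approx -24.5$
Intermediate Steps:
$U{\left(a \right)} = \frac{-4 + a}{2 a}$
$- 21 U{\left(-3 \right)} = - 21 \frac{-4 - 3}{2 \left(-3\right)} = - 21 \cdot \frac{1}{2} \left(- \frac{1}{3}\right) \left(-7\right) = \left(-21\right) \frac{7}{6} = - \frac{49}{2}$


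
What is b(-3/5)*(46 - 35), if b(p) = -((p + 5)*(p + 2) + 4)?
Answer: -2794/25 ≈ -111.76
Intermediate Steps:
b(p) = -4 - (2 + p)*(5 + p) (b(p) = -((5 + p)*(2 + p) + 4) = -((2 + p)*(5 + p) + 4) = -(4 + (2 + p)*(5 + p)) = -4 - (2 + p)*(5 + p))
b(-3/5)*(46 - 35) = (-14 - (-3/5)**2 - (-21)/5)*(46 - 35) = (-14 - (-3*1/5)**2 - (-21)/5)*11 = (-14 - (-3/5)**2 - 7*(-3/5))*11 = (-14 - 1*9/25 + 21/5)*11 = (-14 - 9/25 + 21/5)*11 = -254/25*11 = -2794/25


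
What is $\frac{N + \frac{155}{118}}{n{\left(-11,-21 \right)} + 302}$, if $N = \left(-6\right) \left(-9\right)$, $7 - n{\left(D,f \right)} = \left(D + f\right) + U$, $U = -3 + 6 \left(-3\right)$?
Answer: $\frac{6527}{42716} \approx 0.1528$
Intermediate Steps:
$U = -21$ ($U = -3 - 18 = -21$)
$n{\left(D,f \right)} = 28 - D - f$ ($n{\left(D,f \right)} = 7 - \left(\left(D + f\right) - 21\right) = 7 - \left(-21 + D + f\right) = 28 - D - f$)
$N = 54$
$\frac{N + \frac{155}{118}}{n{\left(-11,-21 \right)} + 302} = \frac{54 + \frac{155}{118}}{\left(28 - -11 - -21\right) + 302} = \frac{54 + 155 \cdot \frac{1}{118}}{\left(28 + 11 + 21\right) + 302} = \frac{54 + \frac{155}{118}}{60 + 302} = \frac{6527}{118 \cdot 362} = \frac{6527}{118} \cdot \frac{1}{362} = \frac{6527}{42716}$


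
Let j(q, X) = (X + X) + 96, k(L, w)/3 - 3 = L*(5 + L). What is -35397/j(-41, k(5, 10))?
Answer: -171/2 ≈ -85.500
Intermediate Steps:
k(L, w) = 9 + 3*L*(5 + L) (k(L, w) = 9 + 3*(L*(5 + L)) = 9 + 3*L*(5 + L))
j(q, X) = 96 + 2*X (j(q, X) = 2*X + 96 = 96 + 2*X)
-35397/j(-41, k(5, 10)) = -35397/(96 + 2*(9 + 3*5² + 15*5)) = -35397/(96 + 2*(9 + 3*25 + 75)) = -35397/(96 + 2*(9 + 75 + 75)) = -35397/(96 + 2*159) = -35397/(96 + 318) = -35397/414 = -35397*1/414 = -171/2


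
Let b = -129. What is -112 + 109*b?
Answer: -14173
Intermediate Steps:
-112 + 109*b = -112 + 109*(-129) = -112 - 14061 = -14173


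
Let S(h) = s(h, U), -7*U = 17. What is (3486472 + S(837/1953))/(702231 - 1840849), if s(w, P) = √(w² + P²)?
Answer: -1743236/569309 - √298/7970326 ≈ -3.0620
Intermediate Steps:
U = -17/7 (U = -⅐*17 = -17/7 ≈ -2.4286)
s(w, P) = √(P² + w²)
S(h) = √(289/49 + h²) (S(h) = √((-17/7)² + h²) = √(289/49 + h²))
(3486472 + S(837/1953))/(702231 - 1840849) = (3486472 + √(289 + 49*(837/1953)²)/7)/(702231 - 1840849) = (3486472 + √(289 + 49*(837*(1/1953))²)/7)/(-1138618) = (3486472 + √(289 + 49*(3/7)²)/7)*(-1/1138618) = (3486472 + √(289 + 49*(9/49))/7)*(-1/1138618) = (3486472 + √(289 + 9)/7)*(-1/1138618) = (3486472 + √298/7)*(-1/1138618) = -1743236/569309 - √298/7970326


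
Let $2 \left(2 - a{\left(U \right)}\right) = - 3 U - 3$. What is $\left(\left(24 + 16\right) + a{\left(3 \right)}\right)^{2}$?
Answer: $2304$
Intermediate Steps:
$a{\left(U \right)} = \frac{7}{2} + \frac{3 U}{2}$ ($a{\left(U \right)} = 2 - \frac{- 3 U - 3}{2} = 2 - \frac{-3 - 3 U}{2} = 2 + \left(\frac{3}{2} + \frac{3 U}{2}\right) = \frac{7}{2} + \frac{3 U}{2}$)
$\left(\left(24 + 16\right) + a{\left(3 \right)}\right)^{2} = \left(\left(24 + 16\right) + \left(\frac{7}{2} + \frac{3}{2} \cdot 3\right)\right)^{2} = \left(40 + \left(\frac{7}{2} + \frac{9}{2}\right)\right)^{2} = \left(40 + 8\right)^{2} = 48^{2} = 2304$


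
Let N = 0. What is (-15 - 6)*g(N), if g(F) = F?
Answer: 0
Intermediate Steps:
(-15 - 6)*g(N) = (-15 - 6)*0 = -21*0 = 0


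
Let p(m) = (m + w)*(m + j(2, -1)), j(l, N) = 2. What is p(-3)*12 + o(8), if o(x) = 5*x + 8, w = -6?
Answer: 156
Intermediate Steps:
p(m) = (-6 + m)*(2 + m) (p(m) = (m - 6)*(m + 2) = (-6 + m)*(2 + m))
o(x) = 8 + 5*x
p(-3)*12 + o(8) = (-12 + (-3)**2 - 4*(-3))*12 + (8 + 5*8) = (-12 + 9 + 12)*12 + (8 + 40) = 9*12 + 48 = 108 + 48 = 156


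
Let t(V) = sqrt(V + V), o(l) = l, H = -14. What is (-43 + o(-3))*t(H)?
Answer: -92*I*sqrt(7) ≈ -243.41*I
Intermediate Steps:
t(V) = sqrt(2)*sqrt(V) (t(V) = sqrt(2*V) = sqrt(2)*sqrt(V))
(-43 + o(-3))*t(H) = (-43 - 3)*(sqrt(2)*sqrt(-14)) = -46*sqrt(2)*I*sqrt(14) = -92*I*sqrt(7)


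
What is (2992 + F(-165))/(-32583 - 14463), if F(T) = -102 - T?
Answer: -3055/47046 ≈ -0.064936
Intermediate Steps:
(2992 + F(-165))/(-32583 - 14463) = (2992 + (-102 - 1*(-165)))/(-32583 - 14463) = (2992 + (-102 + 165))/(-47046) = (2992 + 63)*(-1/47046) = 3055*(-1/47046) = -3055/47046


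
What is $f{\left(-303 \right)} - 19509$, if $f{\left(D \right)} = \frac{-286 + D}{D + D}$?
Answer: $- \frac{11821865}{606} \approx -19508.0$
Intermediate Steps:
$f{\left(D \right)} = \frac{-286 + D}{2 D}$
$f{\left(-303 \right)} - 19509 = \frac{-286 - 303}{2 \left(-303\right)} - 19509 = \frac{1}{2} \left(- \frac{1}{303}\right) \left(-589\right) - 19509 = \frac{589}{606} - 19509 = - \frac{11821865}{606}$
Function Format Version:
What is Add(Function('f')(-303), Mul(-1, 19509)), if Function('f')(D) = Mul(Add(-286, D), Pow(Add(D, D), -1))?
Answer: Rational(-11821865, 606) ≈ -19508.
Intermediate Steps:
Function('f')(D) = Mul(Rational(1, 2), Pow(D, -1), Add(-286, D)) (Function('f')(D) = Mul(Add(-286, D), Pow(Mul(2, D), -1)) = Mul(Add(-286, D), Mul(Rational(1, 2), Pow(D, -1))) = Mul(Rational(1, 2), Pow(D, -1), Add(-286, D)))
Add(Function('f')(-303), Mul(-1, 19509)) = Add(Mul(Rational(1, 2), Pow(-303, -1), Add(-286, -303)), Mul(-1, 19509)) = Add(Mul(Rational(1, 2), Rational(-1, 303), -589), -19509) = Add(Rational(589, 606), -19509) = Rational(-11821865, 606)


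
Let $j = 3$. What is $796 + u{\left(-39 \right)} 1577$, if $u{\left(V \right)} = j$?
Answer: $5527$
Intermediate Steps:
$u{\left(V \right)} = 3$
$796 + u{\left(-39 \right)} 1577 = 796 + 3 \cdot 1577 = 796 + 4731 = 5527$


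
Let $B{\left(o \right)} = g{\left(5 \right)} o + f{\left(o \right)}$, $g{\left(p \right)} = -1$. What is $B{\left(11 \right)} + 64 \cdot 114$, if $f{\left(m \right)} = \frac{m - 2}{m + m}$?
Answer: $\frac{160279}{22} \approx 7285.4$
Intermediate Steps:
$f{\left(m \right)} = \frac{-2 + m}{2 m}$
$B{\left(o \right)} = - o + \frac{-2 + o}{2 o}$
$B{\left(11 \right)} + 64 \cdot 114 = \left(\frac{1}{2} - 11 - \frac{1}{11}\right) + 64 \cdot 114 = \left(\frac{1}{2} - 11 - \frac{1}{11}\right) + 7296 = - \frac{233}{22} + 7296 = \frac{160279}{22}$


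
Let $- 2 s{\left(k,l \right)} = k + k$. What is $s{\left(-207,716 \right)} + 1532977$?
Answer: $1533184$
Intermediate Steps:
$s{\left(k,l \right)} = - k$ ($s{\left(k,l \right)} = - \frac{k + k}{2} = - \frac{2 k}{2} = - k$)
$s{\left(-207,716 \right)} + 1532977 = \left(-1\right) \left(-207\right) + 1532977 = 207 + 1532977 = 1533184$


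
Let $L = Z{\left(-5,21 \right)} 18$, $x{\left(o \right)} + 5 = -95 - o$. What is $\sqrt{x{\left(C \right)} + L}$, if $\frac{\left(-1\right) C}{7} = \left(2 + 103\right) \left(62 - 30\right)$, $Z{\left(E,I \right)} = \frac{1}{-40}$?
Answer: $\frac{77 \sqrt{395}}{10} \approx 153.03$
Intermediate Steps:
$Z{\left(E,I \right)} = - \frac{1}{40}$
$C = -23520$ ($C = - 7 \left(2 + 103\right) \left(62 - 30\right) = - 7 \cdot 105 \left(62 - 30\right) = - 7 \cdot 105 \cdot 32 = \left(-7\right) 3360 = -23520$)
$x{\left(o \right)} = -100 - o$ ($x{\left(o \right)} = -5 - \left(95 + o\right) = -100 - o$)
$L = - \frac{9}{20}$ ($L = \left(- \frac{1}{40}\right) 18 = - \frac{9}{20} \approx -0.45$)
$\sqrt{x{\left(C \right)} + L} = \sqrt{\left(-100 - -23520\right) - \frac{9}{20}} = \sqrt{\left(-100 + 23520\right) - \frac{9}{20}} = \sqrt{23420 - \frac{9}{20}} = \sqrt{\frac{468391}{20}} = \frac{77 \sqrt{395}}{10}$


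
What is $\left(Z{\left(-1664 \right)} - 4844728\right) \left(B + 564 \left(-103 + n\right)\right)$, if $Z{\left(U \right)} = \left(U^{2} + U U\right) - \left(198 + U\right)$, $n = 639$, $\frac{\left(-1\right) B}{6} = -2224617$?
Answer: $9480338667180$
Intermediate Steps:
$B = 13347702$ ($B = \left(-6\right) \left(-2224617\right) = 13347702$)
$Z{\left(U \right)} = -198 - U + 2 U^{2}$ ($Z{\left(U \right)} = \left(U^{2} + U^{2}\right) - \left(198 + U\right) = 2 U^{2} - \left(198 + U\right) = -198 - U + 2 U^{2}$)
$\left(Z{\left(-1664 \right)} - 4844728\right) \left(B + 564 \left(-103 + n\right)\right) = \left(\left(-198 - -1664 + 2 \left(-1664\right)^{2}\right) - 4844728\right) \left(13347702 + 564 \left(-103 + 639\right)\right) = \left(\left(-198 + 1664 + 2 \cdot 2768896\right) - 4844728\right) \left(13347702 + 564 \cdot 536\right) = \left(\left(-198 + 1664 + 5537792\right) - 4844728\right) \left(13347702 + 302304\right) = \left(5539258 - 4844728\right) 13650006 = 694530 \cdot 13650006 = 9480338667180$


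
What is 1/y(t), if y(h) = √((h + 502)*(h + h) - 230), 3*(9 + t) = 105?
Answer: √27226/27226 ≈ 0.0060605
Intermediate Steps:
t = 26 (t = -9 + (⅓)*105 = -9 + 35 = 26)
y(h) = √(-230 + 2*h*(502 + h)) (y(h) = √((502 + h)*(2*h) - 230) = √(2*h*(502 + h) - 230) = √(-230 + 2*h*(502 + h)))
1/y(t) = 1/(√(-230 + 2*26² + 1004*26)) = 1/(√(-230 + 2*676 + 26104)) = 1/(√(-230 + 1352 + 26104)) = 1/(√27226) = √27226/27226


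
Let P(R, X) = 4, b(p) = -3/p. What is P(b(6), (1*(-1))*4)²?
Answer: 16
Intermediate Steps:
P(b(6), (1*(-1))*4)² = 4² = 16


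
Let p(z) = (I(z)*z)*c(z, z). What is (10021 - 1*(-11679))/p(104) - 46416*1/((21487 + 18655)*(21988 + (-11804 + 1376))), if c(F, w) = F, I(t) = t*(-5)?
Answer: -32283623191/8155993755520 ≈ -0.0039583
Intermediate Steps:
I(t) = -5*t
p(z) = -5*z³ (p(z) = ((-5*z)*z)*z = (-5*z²)*z = -5*z³)
(10021 - 1*(-11679))/p(104) - 46416*1/((21487 + 18655)*(21988 + (-11804 + 1376))) = (10021 - 1*(-11679))/((-5*104³)) - 46416*1/((21487 + 18655)*(21988 + (-11804 + 1376))) = (10021 + 11679)/((-5*1124864)) - 46416*1/(40142*(21988 - 10428)) = 21700/(-5624320) - 46416/(11560*40142) = 21700*(-1/5624320) - 46416/464041520 = -1085/281216 - 46416*1/464041520 = -1085/281216 - 2901/29002595 = -32283623191/8155993755520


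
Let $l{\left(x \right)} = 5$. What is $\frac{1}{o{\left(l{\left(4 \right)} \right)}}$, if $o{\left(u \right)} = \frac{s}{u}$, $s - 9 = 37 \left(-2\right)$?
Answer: $- \frac{1}{13} \approx -0.076923$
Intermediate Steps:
$s = -65$ ($s = 9 + 37 \left(-2\right) = 9 - 74 = -65$)
$o{\left(u \right)} = - \frac{65}{u}$
$\frac{1}{o{\left(l{\left(4 \right)} \right)}} = \frac{1}{\left(-65\right) \frac{1}{5}} = \frac{1}{-13} = - \frac{1}{13}$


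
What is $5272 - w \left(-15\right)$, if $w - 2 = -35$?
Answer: $4777$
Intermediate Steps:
$w = -33$ ($w = 2 - 35 = -33$)
$5272 - w \left(-15\right) = 5272 - \left(-33\right) \left(-15\right) = 5272 - 495 = 4777$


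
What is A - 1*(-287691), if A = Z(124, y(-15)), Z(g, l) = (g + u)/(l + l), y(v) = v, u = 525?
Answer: 8630081/30 ≈ 2.8767e+5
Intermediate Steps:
Z(g, l) = (525 + g)/(2*l) (Z(g, l) = (g + 525)/(l + l) = (525 + g)/((2*l)) = (525 + g)*(1/(2*l)) = (525 + g)/(2*l))
A = -649/30 (A = (½)*(525 + 124)/(-15) = (½)*(-1/15)*649 = -649/30 ≈ -21.633)
A - 1*(-287691) = -649/30 - 1*(-287691) = -649/30 + 287691 = 8630081/30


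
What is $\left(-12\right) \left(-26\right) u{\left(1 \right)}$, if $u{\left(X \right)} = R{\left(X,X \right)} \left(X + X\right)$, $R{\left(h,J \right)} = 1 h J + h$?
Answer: $1248$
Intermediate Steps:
$R{\left(h,J \right)} = h + J h$ ($R{\left(h,J \right)} = h J + h = J h + h = h + J h$)
$u{\left(X \right)} = 2 X^{2} \left(1 + X\right)$ ($u{\left(X \right)} = X \left(1 + X\right) \left(X + X\right) = X \left(1 + X\right) 2 X = 2 X^{2} \left(1 + X\right)$)
$\left(-12\right) \left(-26\right) u{\left(1 \right)} = \left(-12\right) \left(-26\right) 2 \cdot 1^{2} \left(1 + 1\right) = 312 \cdot 2 \cdot 1 \cdot 2 = 312 \cdot 4 = 1248$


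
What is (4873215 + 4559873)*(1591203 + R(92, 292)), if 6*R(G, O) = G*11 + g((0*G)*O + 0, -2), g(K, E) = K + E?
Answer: 45034637484032/3 ≈ 1.5012e+13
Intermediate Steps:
g(K, E) = E + K
R(G, O) = -⅓ + 11*G/6 (R(G, O) = (G*11 + (-2 + ((0*G)*O + 0)))/6 = (11*G + (-2 + (0*O + 0)))/6 = (11*G + (-2 + (0 + 0)))/6 = (11*G + (-2 + 0))/6 = (11*G - 2)/6 = (-2 + 11*G)/6 = -⅓ + 11*G/6)
(4873215 + 4559873)*(1591203 + R(92, 292)) = (4873215 + 4559873)*(1591203 + (-⅓ + (11/6)*92)) = 9433088*(1591203 + (-⅓ + 506/3)) = 9433088*(1591203 + 505/3) = 9433088*(4774114/3) = 45034637484032/3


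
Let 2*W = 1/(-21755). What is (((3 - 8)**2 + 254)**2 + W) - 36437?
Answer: 1801488039/43510 ≈ 41404.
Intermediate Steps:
W = -1/43510 (W = (1/2)/(-21755) = (1/2)*(-1/21755) = -1/43510 ≈ -2.2983e-5)
(((3 - 8)**2 + 254)**2 + W) - 36437 = (((3 - 8)**2 + 254)**2 - 1/43510) - 36437 = (((-5)**2 + 254)**2 - 1/43510) - 36437 = ((25 + 254)**2 - 1/43510) - 36437 = (279**2 - 1/43510) - 36437 = (77841 - 1/43510) - 36437 = 3386861909/43510 - 36437 = 1801488039/43510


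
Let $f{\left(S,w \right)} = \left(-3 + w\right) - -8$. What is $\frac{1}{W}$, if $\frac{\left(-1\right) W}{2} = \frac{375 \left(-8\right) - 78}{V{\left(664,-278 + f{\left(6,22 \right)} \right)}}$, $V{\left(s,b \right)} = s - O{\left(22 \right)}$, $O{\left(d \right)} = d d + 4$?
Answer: $\frac{44}{1539} \approx 0.02859$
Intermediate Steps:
$O{\left(d \right)} = 4 + d^{2}$ ($O{\left(d \right)} = d^{2} + 4 = 4 + d^{2}$)
$f{\left(S,w \right)} = 5 + w$ ($f{\left(S,w \right)} = \left(-3 + w\right) + 8 = 5 + w$)
$V{\left(s,b \right)} = -488 + s$ ($V{\left(s,b \right)} = s - \left(4 + 22^{2}\right) = s - \left(4 + 484\right) = s - 488 = -488 + s$)
$W = \frac{1539}{44}$ ($W = - 2 \frac{375 \left(-8\right) - 78}{-488 + 664} = - 2 \frac{-3000 - 78}{176} = - 2 \left(\left(-3078\right) \frac{1}{176}\right) = \left(-2\right) \left(- \frac{1539}{88}\right) = \frac{1539}{44} \approx 34.977$)
$\frac{1}{W} = \frac{1}{\frac{1539}{44}} = \frac{44}{1539}$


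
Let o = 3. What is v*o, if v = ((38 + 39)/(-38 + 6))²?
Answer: 17787/1024 ≈ 17.370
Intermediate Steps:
v = 5929/1024 (v = (77/(-32))² = (77*(-1/32))² = (-77/32)² = 5929/1024 ≈ 5.7900)
v*o = (5929/1024)*3 = 17787/1024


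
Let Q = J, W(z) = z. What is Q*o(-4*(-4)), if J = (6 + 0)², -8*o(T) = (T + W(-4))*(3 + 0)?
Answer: -162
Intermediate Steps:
o(T) = 3/2 - 3*T/8 (o(T) = -(T - 4)*(3 + 0)/8 = -(-4 + T)*3/8 = -(-12 + 3*T)/8 = 3/2 - 3*T/8)
J = 36 (J = 6² = 36)
Q = 36
Q*o(-4*(-4)) = 36*(3/2 - (-3)*(-4)/2) = 36*(3/2 - 3/8*16) = 36*(3/2 - 6) = 36*(-9/2) = -162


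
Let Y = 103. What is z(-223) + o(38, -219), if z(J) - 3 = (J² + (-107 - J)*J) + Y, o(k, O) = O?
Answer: 23748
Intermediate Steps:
z(J) = 106 + J² + J*(-107 - J) (z(J) = 3 + ((J² + (-107 - J)*J) + 103) = 3 + ((J² + J*(-107 - J)) + 103) = 3 + (103 + J² + J*(-107 - J)) = 106 + J² + J*(-107 - J))
z(-223) + o(38, -219) = (106 - 107*(-223)) - 219 = (106 + 23861) - 219 = 23967 - 219 = 23748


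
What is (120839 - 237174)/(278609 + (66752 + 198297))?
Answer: -116335/543658 ≈ -0.21399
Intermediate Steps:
(120839 - 237174)/(278609 + (66752 + 198297)) = -116335/(278609 + 265049) = -116335/543658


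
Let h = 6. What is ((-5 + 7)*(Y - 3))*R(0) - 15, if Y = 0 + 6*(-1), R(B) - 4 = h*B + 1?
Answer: -105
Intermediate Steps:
R(B) = 5 + 6*B (R(B) = 4 + (6*B + 1) = 4 + (1 + 6*B) = 5 + 6*B)
Y = -6 (Y = 0 - 6 = -6)
((-5 + 7)*(Y - 3))*R(0) - 15 = ((-5 + 7)*(-6 - 3))*(5 + 6*0) - 15 = (2*(-9))*(5 + 0) - 15 = -18*5 - 15 = -90 - 15 = -105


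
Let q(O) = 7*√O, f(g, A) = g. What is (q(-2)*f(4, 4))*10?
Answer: 280*I*√2 ≈ 395.98*I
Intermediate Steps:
(q(-2)*f(4, 4))*10 = ((7*√(-2))*4)*10 = ((7*(I*√2))*4)*10 = ((7*I*√2)*4)*10 = (28*I*√2)*10 = 280*I*√2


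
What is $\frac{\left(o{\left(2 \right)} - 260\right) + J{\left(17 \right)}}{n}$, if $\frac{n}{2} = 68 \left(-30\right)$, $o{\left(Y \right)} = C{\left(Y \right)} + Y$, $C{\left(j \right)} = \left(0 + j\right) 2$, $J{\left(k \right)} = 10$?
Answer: $\frac{61}{1020} \approx 0.059804$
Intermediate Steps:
$C{\left(j \right)} = 2 j$ ($C{\left(j \right)} = j 2 = 2 j$)
$o{\left(Y \right)} = 3 Y$ ($o{\left(Y \right)} = 2 Y + Y = 3 Y$)
$n = -4080$ ($n = 2 \cdot 68 \left(-30\right) = 2 \left(-2040\right) = -4080$)
$\frac{\left(o{\left(2 \right)} - 260\right) + J{\left(17 \right)}}{n} = \frac{\left(3 \cdot 2 - 260\right) + 10}{-4080} = \left(\left(6 - 260\right) + 10\right) \left(- \frac{1}{4080}\right) = \left(-254 + 10\right) \left(- \frac{1}{4080}\right) = \left(-244\right) \left(- \frac{1}{4080}\right) = \frac{61}{1020}$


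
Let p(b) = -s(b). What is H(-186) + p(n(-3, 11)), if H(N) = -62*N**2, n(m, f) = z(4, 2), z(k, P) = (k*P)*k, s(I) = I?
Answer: -2144984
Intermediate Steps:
z(k, P) = P*k**2 (z(k, P) = (P*k)*k = P*k**2)
n(m, f) = 32 (n(m, f) = 2*4**2 = 2*16 = 32)
p(b) = -b
H(-186) + p(n(-3, 11)) = -62*(-186)**2 - 1*32 = -62*34596 - 32 = -2144952 - 32 = -2144984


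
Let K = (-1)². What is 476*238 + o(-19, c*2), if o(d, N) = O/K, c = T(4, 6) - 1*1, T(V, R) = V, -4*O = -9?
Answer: 453161/4 ≈ 1.1329e+5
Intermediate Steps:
O = 9/4 (O = -¼*(-9) = 9/4 ≈ 2.2500)
K = 1
c = 3 (c = 4 - 1*1 = 4 - 1 = 3)
o(d, N) = 9/4 (o(d, N) = (9/4)/1 = (9/4)*1 = 9/4)
476*238 + o(-19, c*2) = 476*238 + 9/4 = 113288 + 9/4 = 453161/4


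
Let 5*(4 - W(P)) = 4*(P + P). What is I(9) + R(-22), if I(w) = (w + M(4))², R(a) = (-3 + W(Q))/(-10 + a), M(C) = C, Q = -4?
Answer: 27003/160 ≈ 168.77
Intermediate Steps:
W(P) = 4 - 8*P/5 (W(P) = 4 - 4*(P + P)/5 = 4 - 4*2*P/5 = 4 - 8*P/5)
R(a) = 37/(5*(-10 + a)) (R(a) = (-3 + (4 - 8/5*(-4)))/(-10 + a) = (-3 + (4 + 32/5))/(-10 + a) = (-3 + 52/5)/(-10 + a) = 37/(5*(-10 + a)))
I(w) = (4 + w)² (I(w) = (w + 4)² = (4 + w)²)
I(9) + R(-22) = (4 + 9)² + 37/(5*(-10 - 22)) = 13² + (37/5)/(-32) = 169 + (37/5)*(-1/32) = 169 - 37/160 = 27003/160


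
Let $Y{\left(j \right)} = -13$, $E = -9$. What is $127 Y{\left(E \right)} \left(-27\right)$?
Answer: $44577$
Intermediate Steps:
$127 Y{\left(E \right)} \left(-27\right) = 127 \left(-13\right) \left(-27\right) = \left(-1651\right) \left(-27\right) = 44577$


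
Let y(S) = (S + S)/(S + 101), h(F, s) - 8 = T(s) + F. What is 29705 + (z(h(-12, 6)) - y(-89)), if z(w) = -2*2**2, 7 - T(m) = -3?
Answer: 178271/6 ≈ 29712.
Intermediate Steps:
T(m) = 10 (T(m) = 7 - 1*(-3) = 7 + 3 = 10)
h(F, s) = 18 + F (h(F, s) = 8 + (10 + F) = 18 + F)
y(S) = 2*S/(101 + S) (y(S) = (2*S)/(101 + S) = 2*S/(101 + S))
z(w) = -8 (z(w) = -2*4 = -8)
29705 + (z(h(-12, 6)) - y(-89)) = 29705 + (-8 - 2*(-89)/(101 - 89)) = 29705 + (-8 - 2*(-89)/12) = 29705 + (-8 - 1*(-89/6)) = 29705 + (-8 + 89/6) = 29705 + 41/6 = 178271/6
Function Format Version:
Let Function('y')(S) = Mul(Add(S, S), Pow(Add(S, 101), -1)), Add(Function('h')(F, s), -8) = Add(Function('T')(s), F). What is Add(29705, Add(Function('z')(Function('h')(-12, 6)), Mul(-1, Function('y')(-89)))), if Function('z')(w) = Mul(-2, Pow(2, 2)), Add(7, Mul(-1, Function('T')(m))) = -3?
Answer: Rational(178271, 6) ≈ 29712.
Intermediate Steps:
Function('T')(m) = 10 (Function('T')(m) = Add(7, Mul(-1, -3)) = Add(7, 3) = 10)
Function('h')(F, s) = Add(18, F) (Function('h')(F, s) = Add(8, Add(10, F)) = Add(18, F))
Function('y')(S) = Mul(2, S, Pow(Add(101, S), -1)) (Function('y')(S) = Mul(Mul(2, S), Pow(Add(101, S), -1)) = Mul(2, S, Pow(Add(101, S), -1)))
Function('z')(w) = -8 (Function('z')(w) = Mul(-2, 4) = -8)
Add(29705, Add(Function('z')(Function('h')(-12, 6)), Mul(-1, Function('y')(-89)))) = Add(29705, Add(-8, Mul(-1, Mul(2, -89, Pow(Add(101, -89), -1))))) = Add(29705, Add(-8, Mul(-1, Mul(2, -89, Pow(12, -1))))) = Add(29705, Add(-8, Mul(-1, Mul(2, -89, Rational(1, 12))))) = Add(29705, Add(-8, Mul(-1, Rational(-89, 6)))) = Add(29705, Add(-8, Rational(89, 6))) = Add(29705, Rational(41, 6)) = Rational(178271, 6)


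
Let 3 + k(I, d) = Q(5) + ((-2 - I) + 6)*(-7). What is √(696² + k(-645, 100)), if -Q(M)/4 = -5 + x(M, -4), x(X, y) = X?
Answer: √479870 ≈ 692.73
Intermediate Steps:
Q(M) = 20 - 4*M (Q(M) = -4*(-5 + M) = 20 - 4*M)
k(I, d) = -31 + 7*I (k(I, d) = -3 + ((20 - 4*5) + ((-2 - I) + 6)*(-7)) = -3 + ((20 - 20) + (4 - I)*(-7)) = -3 + (0 + (-28 + 7*I)) = -3 + (-28 + 7*I) = -31 + 7*I)
√(696² + k(-645, 100)) = √(696² + (-31 + 7*(-645))) = √(484416 + (-31 - 4515)) = √(484416 - 4546) = √479870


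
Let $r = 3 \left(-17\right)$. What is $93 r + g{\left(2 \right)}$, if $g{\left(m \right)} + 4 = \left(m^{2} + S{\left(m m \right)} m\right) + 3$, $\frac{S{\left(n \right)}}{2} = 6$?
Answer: $-4716$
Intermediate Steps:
$S{\left(n \right)} = 12$ ($S{\left(n \right)} = 2 \cdot 6 = 12$)
$g{\left(m \right)} = -1 + m^{2} + 12 m$ ($g{\left(m \right)} = -4 + \left(\left(m^{2} + 12 m\right) + 3\right) = -4 + \left(3 + m^{2} + 12 m\right) = -1 + m^{2} + 12 m$)
$r = -51$
$93 r + g{\left(2 \right)} = 93 \left(-51\right) + \left(-1 + 2^{2} + 12 \cdot 2\right) = -4743 + \left(-1 + 4 + 24\right) = -4743 + 27 = -4716$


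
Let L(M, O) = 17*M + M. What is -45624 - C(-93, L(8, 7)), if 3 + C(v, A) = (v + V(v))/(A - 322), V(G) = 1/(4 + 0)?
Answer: -32482523/712 ≈ -45622.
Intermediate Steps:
V(G) = ¼ (V(G) = 1/4 = ¼)
L(M, O) = 18*M
C(v, A) = -3 + (¼ + v)/(-322 + A) (C(v, A) = -3 + (v + ¼)/(A - 322) = -3 + (¼ + v)/(-322 + A))
-45624 - C(-93, L(8, 7)) = -45624 - (3865/4 - 93 - 54*8)/(-322 + 18*8) = -45624 - (3865/4 - 93 - 3*144)/(-322 + 144) = -45624 - (3865/4 - 93 - 432)/(-178) = -45624 - (-1)*1765/(178*4) = -45624 - 1*(-1765/712) = -45624 + 1765/712 = -32482523/712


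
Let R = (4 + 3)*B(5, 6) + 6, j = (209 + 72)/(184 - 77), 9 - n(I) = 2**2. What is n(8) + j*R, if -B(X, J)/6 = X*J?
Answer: -351839/107 ≈ -3288.2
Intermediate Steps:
n(I) = 5 (n(I) = 9 - 1*2**2 = 9 - 1*4 = 9 - 4 = 5)
B(X, J) = -6*J*X (B(X, J) = -6*X*J = -6*J*X)
j = 281/107 ≈ 2.6262
R = -1254 (R = (4 + 3)*(-6*6*5) + 6 = 7*(-180) + 6 = -1260 + 6 = -1254)
n(8) + j*R = 5 + (281/107)*(-1254) = 5 - 352374/107 = -351839/107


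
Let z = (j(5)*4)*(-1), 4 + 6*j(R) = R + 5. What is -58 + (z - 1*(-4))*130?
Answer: -58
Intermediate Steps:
j(R) = ⅙ + R/6 (j(R) = -⅔ + (R + 5)/6 = -⅔ + (5 + R)/6 = -⅔ + (⅚ + R/6) = ⅙ + R/6)
z = -4 (z = ((⅙ + (⅙)*5)*4)*(-1) = ((⅙ + ⅚)*4)*(-1) = (1*4)*(-1) = 4*(-1) = -4)
-58 + (z - 1*(-4))*130 = -58 + (-4 - 1*(-4))*130 = -58 + (-4 + 4)*130 = -58 + 0*130 = -58 + 0 = -58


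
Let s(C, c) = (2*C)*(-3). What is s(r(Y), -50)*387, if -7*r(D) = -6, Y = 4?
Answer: -13932/7 ≈ -1990.3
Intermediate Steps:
r(D) = 6/7 (r(D) = -⅐*(-6) = 6/7)
s(C, c) = -6*C
s(r(Y), -50)*387 = -6*6/7*387 = -36/7*387 = -13932/7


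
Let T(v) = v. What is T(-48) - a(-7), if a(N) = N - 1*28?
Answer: -13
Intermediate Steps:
a(N) = -28 + N (a(N) = N - 28 = -28 + N)
T(-48) - a(-7) = -48 - (-28 - 7) = -48 - 1*(-35) = -48 + 35 = -13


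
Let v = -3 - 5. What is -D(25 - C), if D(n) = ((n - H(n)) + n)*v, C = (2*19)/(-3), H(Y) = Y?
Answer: 904/3 ≈ 301.33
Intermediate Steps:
v = -8
C = -38/3 (C = 38*(-⅓) = -38/3 ≈ -12.667)
D(n) = -8*n (D(n) = ((n - n) + n)*(-8) = (0 + n)*(-8) = n*(-8) = -8*n)
-D(25 - C) = -(-8)*(25 - 1*(-38/3)) = -(-8)*(25 + 38/3) = -(-8)*113/3 = -1*(-904/3) = 904/3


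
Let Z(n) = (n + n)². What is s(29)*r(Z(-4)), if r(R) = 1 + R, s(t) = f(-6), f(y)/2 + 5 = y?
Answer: -1430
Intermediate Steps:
f(y) = -10 + 2*y
s(t) = -22 (s(t) = -10 + 2*(-6) = -10 - 12 = -22)
Z(n) = 4*n² (Z(n) = (2*n)² = 4*n²)
s(29)*r(Z(-4)) = -22*(1 + 4*(-4)²) = -22*(1 + 4*16) = -22*(1 + 64) = -22*65 = -1430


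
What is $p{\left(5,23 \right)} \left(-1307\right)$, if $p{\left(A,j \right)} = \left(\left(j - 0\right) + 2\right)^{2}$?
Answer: $-816875$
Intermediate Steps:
$p{\left(A,j \right)} = \left(2 + j\right)^{2}$ ($p{\left(A,j \right)} = \left(\left(j + 0\right) + 2\right)^{2} = \left(j + 2\right)^{2} = \left(2 + j\right)^{2}$)
$p{\left(5,23 \right)} \left(-1307\right) = \left(2 + 23\right)^{2} \left(-1307\right) = 25^{2} \left(-1307\right) = 625 \left(-1307\right) = -816875$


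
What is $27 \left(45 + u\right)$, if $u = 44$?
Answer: $2403$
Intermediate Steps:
$27 \left(45 + u\right) = 27 \left(45 + 44\right) = 27 \cdot 89 = 2403$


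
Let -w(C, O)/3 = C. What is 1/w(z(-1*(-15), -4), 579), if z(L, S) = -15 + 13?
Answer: ⅙ ≈ 0.16667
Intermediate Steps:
z(L, S) = -2
w(C, O) = -3*C
1/w(z(-1*(-15), -4), 579) = 1/(-3*(-2)) = 1/6 = ⅙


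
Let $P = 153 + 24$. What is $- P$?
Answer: $-177$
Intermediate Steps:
$P = 177$
$- P = \left(-1\right) 177 = -177$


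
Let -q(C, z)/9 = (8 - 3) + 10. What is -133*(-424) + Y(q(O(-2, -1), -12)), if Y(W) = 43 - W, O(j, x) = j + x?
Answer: 56570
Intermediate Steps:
q(C, z) = -135 (q(C, z) = -9*((8 - 3) + 10) = -9*(5 + 10) = -9*15 = -135)
-133*(-424) + Y(q(O(-2, -1), -12)) = -133*(-424) + (43 - 1*(-135)) = 56392 + (43 + 135) = 56392 + 178 = 56570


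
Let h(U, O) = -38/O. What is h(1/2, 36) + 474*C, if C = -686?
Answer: -5852971/18 ≈ -3.2517e+5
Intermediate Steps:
h(1/2, 36) + 474*C = -38/36 + 474*(-686) = -38*1/36 - 325164 = -19/18 - 325164 = -5852971/18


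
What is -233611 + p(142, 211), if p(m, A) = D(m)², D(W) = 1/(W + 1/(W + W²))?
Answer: -1942312217970524063/8314301203209 ≈ -2.3361e+5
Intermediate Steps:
p(m, A) = m²*(1 + m)²/(1 + m² + m³)² (p(m, A) = (m*(1 + m)/(1 + m² + m³))² = m²*(1 + m)²/(1 + m² + m³)²)
-233611 + p(142, 211) = -233611 + 142²*(1 + 142)²/(1 + 142² + 142³)² = -233611 + 20164*143²/(1 + 20164 + 2863288)² = -233611 + 20164*20449/2883453² = -233611 + 20164*20449*(1/8314301203209) = -233611 + 412333636/8314301203209 = -1942312217970524063/8314301203209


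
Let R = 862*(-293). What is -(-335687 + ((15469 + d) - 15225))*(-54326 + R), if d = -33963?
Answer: -113367746152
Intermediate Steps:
R = -252566
-(-335687 + ((15469 + d) - 15225))*(-54326 + R) = -(-335687 + ((15469 - 33963) - 15225))*(-54326 - 252566) = -(-335687 + (-18494 - 15225))*(-306892) = -(-335687 - 33719)*(-306892) = -(-369406)*(-306892) = -1*113367746152 = -113367746152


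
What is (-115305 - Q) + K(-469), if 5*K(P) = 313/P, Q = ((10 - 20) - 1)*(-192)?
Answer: -275343178/2345 ≈ -1.1742e+5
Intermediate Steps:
Q = 2112 (Q = (-10 - 1)*(-192) = -11*(-192) = 2112)
K(P) = 313/(5*P) (K(P) = (313/P)/5 = 313/(5*P))
(-115305 - Q) + K(-469) = (-115305 - 1*2112) + (313/5)/(-469) = (-115305 - 2112) + (313/5)*(-1/469) = -117417 - 313/2345 = -275343178/2345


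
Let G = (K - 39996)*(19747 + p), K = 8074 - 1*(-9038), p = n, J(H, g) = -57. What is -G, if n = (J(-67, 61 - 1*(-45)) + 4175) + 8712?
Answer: 745492068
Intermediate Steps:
n = 12830 (n = (-57 + 4175) + 8712 = 4118 + 8712 = 12830)
p = 12830
K = 17112 (K = 8074 + 9038 = 17112)
G = -745492068 (G = (17112 - 39996)*(19747 + 12830) = -22884*32577 = -745492068)
-G = -1*(-745492068) = 745492068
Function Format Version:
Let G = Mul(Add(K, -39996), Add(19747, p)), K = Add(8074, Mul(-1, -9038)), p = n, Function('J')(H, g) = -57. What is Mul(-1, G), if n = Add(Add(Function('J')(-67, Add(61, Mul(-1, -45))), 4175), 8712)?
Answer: 745492068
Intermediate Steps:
n = 12830 (n = Add(Add(-57, 4175), 8712) = Add(4118, 8712) = 12830)
p = 12830
K = 17112 (K = Add(8074, 9038) = 17112)
G = -745492068 (G = Mul(Add(17112, -39996), Add(19747, 12830)) = Mul(-22884, 32577) = -745492068)
Mul(-1, G) = Mul(-1, -745492068) = 745492068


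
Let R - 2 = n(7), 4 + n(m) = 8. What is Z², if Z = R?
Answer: 36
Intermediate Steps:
n(m) = 4 (n(m) = -4 + 8 = 4)
R = 6 (R = 2 + 4 = 6)
Z = 6
Z² = 6² = 36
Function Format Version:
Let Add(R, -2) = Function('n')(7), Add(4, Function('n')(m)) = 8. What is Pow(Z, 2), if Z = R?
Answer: 36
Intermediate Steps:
Function('n')(m) = 4 (Function('n')(m) = Add(-4, 8) = 4)
R = 6 (R = Add(2, 4) = 6)
Z = 6
Pow(Z, 2) = Pow(6, 2) = 36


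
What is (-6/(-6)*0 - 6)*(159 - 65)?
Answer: -564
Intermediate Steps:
(-6/(-6)*0 - 6)*(159 - 65) = (-6*(-⅙)*0 - 6)*94 = (1*0 - 6)*94 = (0 - 6)*94 = -6*94 = -564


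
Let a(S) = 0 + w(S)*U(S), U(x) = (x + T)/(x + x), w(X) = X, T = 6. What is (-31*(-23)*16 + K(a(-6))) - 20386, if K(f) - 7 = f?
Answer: -8971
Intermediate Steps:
U(x) = (6 + x)/(2*x) (U(x) = (x + 6)/(x + x) = (6 + x)/((2*x)) = (6 + x)*(1/(2*x)) = (6 + x)/(2*x))
a(S) = 3 + S/2 (a(S) = 0 + S*((6 + S)/(2*S)) = 0 + (3 + S/2) = 3 + S/2)
K(f) = 7 + f
(-31*(-23)*16 + K(a(-6))) - 20386 = (-31*(-23)*16 + (7 + (3 + (1/2)*(-6)))) - 20386 = (713*16 + (7 + (3 - 3))) - 20386 = (11408 + (7 + 0)) - 20386 = (11408 + 7) - 20386 = 11415 - 20386 = -8971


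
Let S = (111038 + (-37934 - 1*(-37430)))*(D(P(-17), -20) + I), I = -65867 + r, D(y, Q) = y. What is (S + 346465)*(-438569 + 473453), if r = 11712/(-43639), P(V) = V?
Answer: -38358372925105092/151 ≈ -2.5403e+14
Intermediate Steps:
r = -11712/43639 (r = 11712*(-1/43639) = -11712/43639 ≈ -0.26838)
I = -2874381725/43639 (I = -65867 - 11712/43639 = -2874381725/43639 ≈ -65867.)
S = -18694053569176/2567 (S = (111038 + (-37934 - 1*(-37430)))*(-17 - 2874381725/43639) = (111038 + (-37934 + 37430))*(-2875123588/43639) = (111038 - 504)*(-2875123588/43639) = 110534*(-2875123588/43639) = -18694053569176/2567 ≈ -7.2825e+9)
(S + 346465)*(-438569 + 473453) = (-18694053569176/2567 + 346465)*(-438569 + 473453) = -18693164193521/2567*34884 = -38358372925105092/151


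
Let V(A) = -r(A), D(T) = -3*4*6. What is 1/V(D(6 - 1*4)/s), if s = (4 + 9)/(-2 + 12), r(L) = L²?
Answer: -169/518400 ≈ -0.00032600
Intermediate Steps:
D(T) = -72 (D(T) = -12*6 = -72)
s = 13/10 ≈ 1.3000
V(A) = -A²
1/V(D(6 - 1*4)/s) = 1/(-(-72/13/10)²) = 1/(-(-72*10/13)²) = 1/(-(-720/13)²) = 1/(-1*518400/169) = 1/(-518400/169) = -169/518400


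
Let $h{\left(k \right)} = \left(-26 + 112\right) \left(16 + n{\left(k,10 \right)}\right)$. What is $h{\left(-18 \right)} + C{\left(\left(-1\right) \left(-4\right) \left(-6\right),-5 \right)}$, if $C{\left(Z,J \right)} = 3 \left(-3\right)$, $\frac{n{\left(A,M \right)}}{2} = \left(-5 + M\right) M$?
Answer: $9967$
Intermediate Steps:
$n{\left(A,M \right)} = 2 M \left(-5 + M\right)$ ($n{\left(A,M \right)} = 2 \left(-5 + M\right) M = 2 M \left(-5 + M\right)$)
$C{\left(Z,J \right)} = -9$
$h{\left(k \right)} = 9976$ ($h{\left(k \right)} = \left(-26 + 112\right) \left(16 + 2 \cdot 10 \left(-5 + 10\right)\right) = 86 \left(16 + 2 \cdot 10 \cdot 5\right) = 86 \left(16 + 100\right) = 86 \cdot 116 = 9976$)
$h{\left(-18 \right)} + C{\left(\left(-1\right) \left(-4\right) \left(-6\right),-5 \right)} = 9976 - 9 = 9967$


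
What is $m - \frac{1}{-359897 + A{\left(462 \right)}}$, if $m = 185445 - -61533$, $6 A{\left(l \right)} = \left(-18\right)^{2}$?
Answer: $\frac{88873304455}{359843} \approx 2.4698 \cdot 10^{5}$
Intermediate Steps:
$A{\left(l \right)} = 54$ ($A{\left(l \right)} = \frac{\left(-18\right)^{2}}{6} = \frac{1}{6} \cdot 324 = 54$)
$m = 246978$ ($m = 185445 + 61533 = 246978$)
$m - \frac{1}{-359897 + A{\left(462 \right)}} = 246978 - \frac{1}{-359897 + 54} = 246978 - \frac{1}{-359843} = 246978 - - \frac{1}{359843} = 246978 + \frac{1}{359843} = \frac{88873304455}{359843}$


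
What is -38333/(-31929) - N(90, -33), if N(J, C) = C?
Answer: 1091990/31929 ≈ 34.201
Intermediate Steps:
-38333/(-31929) - N(90, -33) = -38333/(-31929) - 1*(-33) = -38333*(-1/31929) + 33 = 38333/31929 + 33 = 1091990/31929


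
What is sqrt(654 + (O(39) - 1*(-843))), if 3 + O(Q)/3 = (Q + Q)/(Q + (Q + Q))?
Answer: sqrt(1490) ≈ 38.601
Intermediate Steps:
O(Q) = -7 (O(Q) = -9 + 3*((Q + Q)/(Q + (Q + Q))) = -9 + 3*((2*Q)/(Q + 2*Q)) = -9 + 3*((2*Q)/((3*Q))) = -9 + 3*((2*Q)*(1/(3*Q))) = -9 + 3*(2/3) = -9 + 2 = -7)
sqrt(654 + (O(39) - 1*(-843))) = sqrt(654 + (-7 - 1*(-843))) = sqrt(654 + (-7 + 843)) = sqrt(654 + 836) = sqrt(1490)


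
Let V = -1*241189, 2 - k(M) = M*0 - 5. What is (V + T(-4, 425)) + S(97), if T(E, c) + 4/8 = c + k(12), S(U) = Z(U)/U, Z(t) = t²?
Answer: -481321/2 ≈ -2.4066e+5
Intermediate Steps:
k(M) = 7 (k(M) = 2 - (M*0 - 5) = 2 - (0 - 5) = 2 - 1*(-5) = 2 + 5 = 7)
S(U) = U (S(U) = U²/U = U)
T(E, c) = 13/2 + c (T(E, c) = -½ + (c + 7) = -½ + (7 + c) = 13/2 + c)
V = -241189
(V + T(-4, 425)) + S(97) = (-241189 + (13/2 + 425)) + 97 = (-241189 + 863/2) + 97 = -481515/2 + 97 = -481321/2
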